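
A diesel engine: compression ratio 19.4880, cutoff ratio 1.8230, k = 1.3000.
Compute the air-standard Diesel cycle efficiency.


r^(k-1) = 2.4374
rc^k = 2.1828
eta = 0.5464 = 54.6420%

54.6420%


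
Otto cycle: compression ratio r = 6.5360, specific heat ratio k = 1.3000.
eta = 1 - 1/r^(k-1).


r^(k-1) = 1.7563
eta = 1 - 1/1.7563 = 0.4306 = 43.0615%

43.0615%


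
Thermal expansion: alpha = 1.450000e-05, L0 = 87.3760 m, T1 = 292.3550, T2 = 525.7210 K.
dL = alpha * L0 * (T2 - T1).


dT = 233.3660 K
dL = 1.450000e-05 * 87.3760 * 233.3660 = 0.295664 m
L_final = 87.671664 m

dL = 0.295664 m


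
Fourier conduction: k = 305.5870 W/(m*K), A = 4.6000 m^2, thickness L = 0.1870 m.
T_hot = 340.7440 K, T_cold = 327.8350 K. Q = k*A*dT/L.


dT = 12.9090 K
Q = 305.5870 * 4.6000 * 12.9090 / 0.1870 = 97038.4165 W

97038.4165 W


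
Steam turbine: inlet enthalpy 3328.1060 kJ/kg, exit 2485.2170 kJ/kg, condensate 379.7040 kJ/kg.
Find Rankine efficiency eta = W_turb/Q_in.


W = 842.8890 kJ/kg
Q_in = 2948.4020 kJ/kg
eta = 0.2859 = 28.5880%

eta = 28.5880%


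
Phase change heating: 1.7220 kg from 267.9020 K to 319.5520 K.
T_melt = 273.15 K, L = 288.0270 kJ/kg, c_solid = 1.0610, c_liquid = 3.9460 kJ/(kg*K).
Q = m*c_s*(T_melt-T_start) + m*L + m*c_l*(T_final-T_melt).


Q1 (sensible, solid) = 1.7220 * 1.0610 * 5.2480 = 9.5883 kJ
Q2 (latent) = 1.7220 * 288.0270 = 495.9825 kJ
Q3 (sensible, liquid) = 1.7220 * 3.9460 * 46.4020 = 315.3021 kJ
Q_total = 820.8730 kJ

820.8730 kJ


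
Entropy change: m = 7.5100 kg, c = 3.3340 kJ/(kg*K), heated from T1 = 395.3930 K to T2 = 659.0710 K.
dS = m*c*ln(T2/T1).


T2/T1 = 1.6669
ln(T2/T1) = 0.5110
dS = 7.5100 * 3.3340 * 0.5110 = 12.7934 kJ/K

12.7934 kJ/K


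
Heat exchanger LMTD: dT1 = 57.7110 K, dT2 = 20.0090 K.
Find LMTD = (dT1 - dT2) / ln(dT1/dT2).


dT1/dT2 = 2.8843
ln(dT1/dT2) = 1.0593
LMTD = 37.7020 / 1.0593 = 35.5926 K

35.5926 K


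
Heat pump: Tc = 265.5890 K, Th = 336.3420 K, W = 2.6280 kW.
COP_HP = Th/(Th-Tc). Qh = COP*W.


COP = 336.3420 / 70.7530 = 4.7537
Qh = 4.7537 * 2.6280 = 12.4929 kW

COP = 4.7537, Qh = 12.4929 kW


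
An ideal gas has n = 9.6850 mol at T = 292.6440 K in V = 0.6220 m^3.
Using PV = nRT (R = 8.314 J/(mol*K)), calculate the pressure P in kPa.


P = nRT/V = 9.6850 * 8.314 * 292.6440 / 0.6220
= 23564.0139 / 0.6220 = 37884.2667 Pa = 37.8843 kPa

37.8843 kPa


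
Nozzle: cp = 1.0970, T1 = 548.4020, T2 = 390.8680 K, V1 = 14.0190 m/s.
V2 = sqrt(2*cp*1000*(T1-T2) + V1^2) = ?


dT = 157.5340 K
2*cp*1000*dT = 345629.5960
V1^2 = 196.5324
V2 = sqrt(345826.1284) = 588.0698 m/s

588.0698 m/s


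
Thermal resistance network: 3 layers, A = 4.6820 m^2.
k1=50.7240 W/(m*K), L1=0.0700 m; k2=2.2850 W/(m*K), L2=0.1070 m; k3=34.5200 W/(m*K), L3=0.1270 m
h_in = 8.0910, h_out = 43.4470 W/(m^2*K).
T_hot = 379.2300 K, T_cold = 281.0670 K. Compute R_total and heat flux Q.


R_conv_in = 1/(8.0910*4.6820) = 0.0264
R_1 = 0.0700/(50.7240*4.6820) = 0.0003
R_2 = 0.1070/(2.2850*4.6820) = 0.0100
R_3 = 0.1270/(34.5200*4.6820) = 0.0008
R_conv_out = 1/(43.4470*4.6820) = 0.0049
R_total = 0.0424 K/W
Q = 98.1630 / 0.0424 = 2315.3979 W

R_total = 0.0424 K/W, Q = 2315.3979 W


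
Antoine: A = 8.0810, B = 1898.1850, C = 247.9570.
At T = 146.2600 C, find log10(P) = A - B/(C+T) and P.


C+T = 394.2170
B/(C+T) = 4.8151
log10(P) = 8.0810 - 4.8151 = 3.2659
P = 10^3.2659 = 1844.6906 mmHg

1844.6906 mmHg


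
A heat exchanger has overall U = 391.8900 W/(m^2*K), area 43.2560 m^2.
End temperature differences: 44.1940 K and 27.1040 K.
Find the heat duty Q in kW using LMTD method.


LMTD = 34.9555 K
Q = 391.8900 * 43.2560 * 34.9555 = 592550.9661 W = 592.5510 kW

592.5510 kW


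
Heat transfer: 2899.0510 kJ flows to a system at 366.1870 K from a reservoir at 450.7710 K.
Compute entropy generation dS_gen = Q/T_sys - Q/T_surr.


dS_sys = 2899.0510/366.1870 = 7.9169 kJ/K
dS_surr = -2899.0510/450.7710 = -6.4313 kJ/K
dS_gen = 7.9169 - 6.4313 = 1.4855 kJ/K (irreversible)

dS_gen = 1.4855 kJ/K, irreversible


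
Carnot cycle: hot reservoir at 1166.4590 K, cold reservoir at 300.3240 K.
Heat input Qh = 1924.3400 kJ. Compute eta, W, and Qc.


eta = 1 - 300.3240/1166.4590 = 0.7425
W = 0.7425 * 1924.3400 = 1428.8871 kJ
Qc = 1924.3400 - 1428.8871 = 495.4529 kJ

eta = 74.2534%, W = 1428.8871 kJ, Qc = 495.4529 kJ


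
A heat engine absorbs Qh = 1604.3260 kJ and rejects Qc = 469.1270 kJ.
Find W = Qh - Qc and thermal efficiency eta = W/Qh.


W = 1604.3260 - 469.1270 = 1135.1990 kJ
eta = 1135.1990 / 1604.3260 = 0.7076 = 70.7586%

W = 1135.1990 kJ, eta = 70.7586%


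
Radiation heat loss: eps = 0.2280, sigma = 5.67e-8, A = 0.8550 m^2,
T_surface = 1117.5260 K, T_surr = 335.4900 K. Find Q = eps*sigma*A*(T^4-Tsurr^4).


T^4 = 1.5597e+12
Tsurr^4 = 1.2668e+10
Q = 0.2280 * 5.67e-8 * 0.8550 * 1.5470e+12 = 17099.0751 W

17099.0751 W


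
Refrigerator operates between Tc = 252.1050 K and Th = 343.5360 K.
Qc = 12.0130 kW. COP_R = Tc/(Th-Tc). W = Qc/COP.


COP = 252.1050 / 91.4310 = 2.7573
W = 12.0130 / 2.7573 = 4.3568 kW

COP = 2.7573, W = 4.3568 kW


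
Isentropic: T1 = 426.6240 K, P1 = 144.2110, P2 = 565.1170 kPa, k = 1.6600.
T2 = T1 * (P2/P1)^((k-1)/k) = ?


(k-1)/k = 0.3976
(P2/P1)^exp = 1.7212
T2 = 426.6240 * 1.7212 = 734.2975 K

734.2975 K


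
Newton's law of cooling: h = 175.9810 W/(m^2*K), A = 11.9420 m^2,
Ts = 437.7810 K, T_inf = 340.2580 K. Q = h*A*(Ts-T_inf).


dT = 97.5230 K
Q = 175.9810 * 11.9420 * 97.5230 = 204950.9334 W

204950.9334 W


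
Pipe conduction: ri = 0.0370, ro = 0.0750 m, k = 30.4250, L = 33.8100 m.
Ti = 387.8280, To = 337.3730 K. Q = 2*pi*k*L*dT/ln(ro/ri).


dT = 50.4550 K
ln(ro/ri) = 0.7066
Q = 2*pi*30.4250*33.8100*50.4550 / 0.7066 = 461534.8706 W

461534.8706 W


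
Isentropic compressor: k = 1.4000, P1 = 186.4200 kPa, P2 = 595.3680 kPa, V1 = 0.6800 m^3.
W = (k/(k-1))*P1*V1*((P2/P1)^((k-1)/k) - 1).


(k-1)/k = 0.2857
(P2/P1)^exp = 1.3934
W = 3.5000 * 186.4200 * 0.6800 * (1.3934 - 1) = 174.5548 kJ

174.5548 kJ


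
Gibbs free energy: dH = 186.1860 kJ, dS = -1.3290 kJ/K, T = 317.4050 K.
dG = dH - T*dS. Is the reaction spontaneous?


T*dS = 317.4050 * -1.3290 = -421.8312 kJ
dG = 186.1860 + 421.8312 = 608.0172 kJ (non-spontaneous)

dG = 608.0172 kJ, non-spontaneous


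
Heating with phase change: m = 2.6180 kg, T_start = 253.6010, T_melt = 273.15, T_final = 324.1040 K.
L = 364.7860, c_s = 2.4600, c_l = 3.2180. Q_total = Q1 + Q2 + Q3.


Q1 (sensible, solid) = 2.6180 * 2.4600 * 19.5490 = 125.9010 kJ
Q2 (latent) = 2.6180 * 364.7860 = 955.0097 kJ
Q3 (sensible, liquid) = 2.6180 * 3.2180 * 50.9540 = 429.2734 kJ
Q_total = 1510.1842 kJ

1510.1842 kJ


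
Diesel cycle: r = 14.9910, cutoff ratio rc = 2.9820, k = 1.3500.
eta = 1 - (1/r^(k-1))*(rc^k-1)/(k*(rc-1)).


r^(k-1) = 2.5795
rc^k = 4.3710
eta = 0.5116 = 51.1588%

51.1588%


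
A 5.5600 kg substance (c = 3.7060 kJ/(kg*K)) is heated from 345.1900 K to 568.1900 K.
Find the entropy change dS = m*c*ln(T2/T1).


T2/T1 = 1.6460
ln(T2/T1) = 0.4984
dS = 5.5600 * 3.7060 * 0.4984 = 10.2689 kJ/K

10.2689 kJ/K


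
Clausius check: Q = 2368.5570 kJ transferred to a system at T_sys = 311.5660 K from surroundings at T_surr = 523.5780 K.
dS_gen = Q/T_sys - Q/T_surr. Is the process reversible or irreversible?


dS_sys = 2368.5570/311.5660 = 7.6021 kJ/K
dS_surr = -2368.5570/523.5780 = -4.5238 kJ/K
dS_gen = 7.6021 - 4.5238 = 3.0783 kJ/K (irreversible)

dS_gen = 3.0783 kJ/K, irreversible


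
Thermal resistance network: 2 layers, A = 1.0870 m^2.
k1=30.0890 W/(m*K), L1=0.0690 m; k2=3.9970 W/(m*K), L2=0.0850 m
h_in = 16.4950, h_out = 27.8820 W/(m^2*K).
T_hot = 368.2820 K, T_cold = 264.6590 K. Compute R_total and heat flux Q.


R_conv_in = 1/(16.4950*1.0870) = 0.0558
R_1 = 0.0690/(30.0890*1.0870) = 0.0021
R_2 = 0.0850/(3.9970*1.0870) = 0.0196
R_conv_out = 1/(27.8820*1.0870) = 0.0330
R_total = 0.1104 K/W
Q = 103.6230 / 0.1104 = 938.2685 W

R_total = 0.1104 K/W, Q = 938.2685 W


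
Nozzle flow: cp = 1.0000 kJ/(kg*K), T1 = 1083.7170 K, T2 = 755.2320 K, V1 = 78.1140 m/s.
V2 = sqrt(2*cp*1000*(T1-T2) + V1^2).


dT = 328.4850 K
2*cp*1000*dT = 656970.0000
V1^2 = 6101.7970
V2 = sqrt(663071.7970) = 814.2922 m/s

814.2922 m/s


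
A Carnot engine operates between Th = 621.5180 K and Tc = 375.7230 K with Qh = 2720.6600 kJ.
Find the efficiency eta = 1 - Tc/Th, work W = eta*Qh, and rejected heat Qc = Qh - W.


eta = 1 - 375.7230/621.5180 = 0.3955
W = 0.3955 * 2720.6600 = 1075.9538 kJ
Qc = 2720.6600 - 1075.9538 = 1644.7062 kJ

eta = 39.5475%, W = 1075.9538 kJ, Qc = 1644.7062 kJ


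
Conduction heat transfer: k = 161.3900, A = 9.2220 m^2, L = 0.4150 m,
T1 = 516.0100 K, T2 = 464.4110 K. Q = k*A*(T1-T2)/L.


dT = 51.5990 K
Q = 161.3900 * 9.2220 * 51.5990 / 0.4150 = 185052.4877 W

185052.4877 W


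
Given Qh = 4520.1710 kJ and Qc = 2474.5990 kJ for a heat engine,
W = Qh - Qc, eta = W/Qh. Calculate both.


W = 4520.1710 - 2474.5990 = 2045.5720 kJ
eta = 2045.5720 / 4520.1710 = 0.4525 = 45.2543%

W = 2045.5720 kJ, eta = 45.2543%


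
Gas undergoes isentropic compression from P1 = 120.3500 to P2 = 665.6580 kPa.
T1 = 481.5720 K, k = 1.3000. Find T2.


(k-1)/k = 0.2308
(P2/P1)^exp = 1.4839
T2 = 481.5720 * 1.4839 = 714.6243 K

714.6243 K


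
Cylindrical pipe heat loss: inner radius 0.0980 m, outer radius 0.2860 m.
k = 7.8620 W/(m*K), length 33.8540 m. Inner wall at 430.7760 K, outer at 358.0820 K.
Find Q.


dT = 72.6940 K
ln(ro/ri) = 1.0710
Q = 2*pi*7.8620*33.8540*72.6940 / 1.0710 = 113506.8645 W

113506.8645 W


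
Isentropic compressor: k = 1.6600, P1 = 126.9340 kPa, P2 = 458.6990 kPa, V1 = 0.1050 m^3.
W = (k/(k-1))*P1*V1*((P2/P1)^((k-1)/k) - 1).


(k-1)/k = 0.3976
(P2/P1)^exp = 1.6666
W = 2.5152 * 126.9340 * 0.1050 * (1.6666 - 1) = 22.3464 kJ

22.3464 kJ


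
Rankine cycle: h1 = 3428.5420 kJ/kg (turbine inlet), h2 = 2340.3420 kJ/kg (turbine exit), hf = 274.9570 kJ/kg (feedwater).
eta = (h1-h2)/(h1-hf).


W = 1088.2000 kJ/kg
Q_in = 3153.5850 kJ/kg
eta = 0.3451 = 34.5068%

eta = 34.5068%


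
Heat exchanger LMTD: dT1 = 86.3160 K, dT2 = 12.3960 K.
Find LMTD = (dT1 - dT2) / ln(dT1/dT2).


dT1/dT2 = 6.9632
ln(dT1/dT2) = 1.9406
LMTD = 73.9200 / 1.9406 = 38.0905 K

38.0905 K


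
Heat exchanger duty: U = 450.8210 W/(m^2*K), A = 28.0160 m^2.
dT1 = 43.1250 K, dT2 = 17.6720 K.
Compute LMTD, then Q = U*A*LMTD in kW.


LMTD = 28.5309 K
Q = 450.8210 * 28.0160 * 28.5309 = 360350.6274 W = 360.3506 kW

360.3506 kW


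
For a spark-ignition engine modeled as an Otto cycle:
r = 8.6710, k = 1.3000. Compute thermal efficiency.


r^(k-1) = 1.9117
eta = 1 - 1/1.9117 = 0.4769 = 47.6907%

47.6907%


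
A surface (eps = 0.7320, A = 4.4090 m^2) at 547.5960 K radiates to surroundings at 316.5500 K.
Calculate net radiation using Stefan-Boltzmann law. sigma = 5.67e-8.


T^4 = 8.9917e+10
Tsurr^4 = 1.0041e+10
Q = 0.7320 * 5.67e-8 * 4.4090 * 7.9876e+10 = 14616.7454 W

14616.7454 W


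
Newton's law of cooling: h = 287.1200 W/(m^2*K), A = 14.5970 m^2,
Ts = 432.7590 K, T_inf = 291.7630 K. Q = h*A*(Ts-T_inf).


dT = 140.9960 K
Q = 287.1200 * 14.5970 * 140.9960 = 590927.0159 W

590927.0159 W


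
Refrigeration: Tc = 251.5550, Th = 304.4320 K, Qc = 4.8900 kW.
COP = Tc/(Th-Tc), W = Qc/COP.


COP = 251.5550 / 52.8770 = 4.7574
W = 4.8900 / 4.7574 = 1.0279 kW

COP = 4.7574, W = 1.0279 kW


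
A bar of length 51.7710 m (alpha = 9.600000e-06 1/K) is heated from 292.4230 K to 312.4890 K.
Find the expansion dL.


dT = 20.0660 K
dL = 9.600000e-06 * 51.7710 * 20.0660 = 0.009973 m
L_final = 51.780973 m

dL = 0.009973 m


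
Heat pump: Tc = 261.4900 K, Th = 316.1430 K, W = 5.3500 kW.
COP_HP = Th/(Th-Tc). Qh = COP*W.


COP = 316.1430 / 54.6530 = 5.7845
Qh = 5.7845 * 5.3500 = 30.9473 kW

COP = 5.7845, Qh = 30.9473 kW


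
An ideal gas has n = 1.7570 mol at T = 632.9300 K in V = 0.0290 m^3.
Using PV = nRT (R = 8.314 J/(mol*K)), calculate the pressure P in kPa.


P = nRT/V = 1.7570 * 8.314 * 632.9300 / 0.0290
= 9245.6503 / 0.0290 = 318815.5274 Pa = 318.8155 kPa

318.8155 kPa


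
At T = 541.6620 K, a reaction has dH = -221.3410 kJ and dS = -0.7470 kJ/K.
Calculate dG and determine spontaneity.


T*dS = 541.6620 * -0.7470 = -404.6215 kJ
dG = -221.3410 + 404.6215 = 183.2805 kJ (non-spontaneous)

dG = 183.2805 kJ, non-spontaneous


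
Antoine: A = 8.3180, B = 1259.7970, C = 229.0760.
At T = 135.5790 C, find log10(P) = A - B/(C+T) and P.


C+T = 364.6550
B/(C+T) = 3.4548
log10(P) = 8.3180 - 3.4548 = 4.8632
P = 10^4.8632 = 72985.3858 mmHg

72985.3858 mmHg


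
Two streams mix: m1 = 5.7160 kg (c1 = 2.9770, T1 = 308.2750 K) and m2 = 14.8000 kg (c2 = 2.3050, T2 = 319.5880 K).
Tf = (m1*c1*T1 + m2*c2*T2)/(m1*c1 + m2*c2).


num = 16148.1964
den = 51.1305
Tf = 315.8230 K

315.8230 K


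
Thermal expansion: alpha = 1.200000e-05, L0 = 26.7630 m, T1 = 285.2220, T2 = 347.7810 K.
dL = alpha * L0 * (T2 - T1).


dT = 62.5590 K
dL = 1.200000e-05 * 26.7630 * 62.5590 = 0.020091 m
L_final = 26.783091 m

dL = 0.020091 m


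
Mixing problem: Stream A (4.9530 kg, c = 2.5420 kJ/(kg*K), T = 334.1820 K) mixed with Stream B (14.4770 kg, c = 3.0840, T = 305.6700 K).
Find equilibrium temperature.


num = 17854.7964
den = 57.2376
Tf = 311.9418 K

311.9418 K


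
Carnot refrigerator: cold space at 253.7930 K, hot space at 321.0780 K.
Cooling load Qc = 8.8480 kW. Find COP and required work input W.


COP = 253.7930 / 67.2850 = 3.7719
W = 8.8480 / 3.7719 = 2.3458 kW

COP = 3.7719, W = 2.3458 kW


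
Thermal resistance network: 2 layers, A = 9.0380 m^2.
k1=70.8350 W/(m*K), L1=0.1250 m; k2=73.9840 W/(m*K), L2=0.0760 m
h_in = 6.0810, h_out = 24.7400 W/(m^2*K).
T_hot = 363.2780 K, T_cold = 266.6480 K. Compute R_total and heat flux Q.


R_conv_in = 1/(6.0810*9.0380) = 0.0182
R_1 = 0.1250/(70.8350*9.0380) = 0.0002
R_2 = 0.0760/(73.9840*9.0380) = 0.0001
R_conv_out = 1/(24.7400*9.0380) = 0.0045
R_total = 0.0230 K/W
Q = 96.6300 / 0.0230 = 4205.6557 W

R_total = 0.0230 K/W, Q = 4205.6557 W


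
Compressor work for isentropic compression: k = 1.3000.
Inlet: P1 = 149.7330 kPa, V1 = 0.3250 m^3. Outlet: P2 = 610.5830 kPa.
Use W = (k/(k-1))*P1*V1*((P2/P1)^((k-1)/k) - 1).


(k-1)/k = 0.2308
(P2/P1)^exp = 1.3831
W = 4.3333 * 149.7330 * 0.3250 * (1.3831 - 1) = 80.7954 kJ

80.7954 kJ


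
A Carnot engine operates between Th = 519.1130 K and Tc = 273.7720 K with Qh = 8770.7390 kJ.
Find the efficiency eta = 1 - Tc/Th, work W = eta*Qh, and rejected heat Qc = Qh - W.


eta = 1 - 273.7720/519.1130 = 0.4726
W = 0.4726 * 8770.7390 = 4145.1897 kJ
Qc = 8770.7390 - 4145.1897 = 4625.5493 kJ

eta = 47.2616%, W = 4145.1897 kJ, Qc = 4625.5493 kJ


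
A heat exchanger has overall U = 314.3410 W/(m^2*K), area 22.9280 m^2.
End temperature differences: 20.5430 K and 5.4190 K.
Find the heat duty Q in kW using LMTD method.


LMTD = 11.3492 K
Q = 314.3410 * 22.9280 * 11.3492 = 81795.8265 W = 81.7958 kW

81.7958 kW


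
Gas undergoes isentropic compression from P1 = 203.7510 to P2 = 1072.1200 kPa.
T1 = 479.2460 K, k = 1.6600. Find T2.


(k-1)/k = 0.3976
(P2/P1)^exp = 1.9352
T2 = 479.2460 * 1.9352 = 927.4239 K

927.4239 K


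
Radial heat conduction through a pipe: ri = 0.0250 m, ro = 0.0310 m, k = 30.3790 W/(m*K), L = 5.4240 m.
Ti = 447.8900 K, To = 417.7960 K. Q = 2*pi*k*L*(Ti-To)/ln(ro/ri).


dT = 30.0940 K
ln(ro/ri) = 0.2151
Q = 2*pi*30.3790*5.4240*30.0940 / 0.2151 = 144840.3462 W

144840.3462 W


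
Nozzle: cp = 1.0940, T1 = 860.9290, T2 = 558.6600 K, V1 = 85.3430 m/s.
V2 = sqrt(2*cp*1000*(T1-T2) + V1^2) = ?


dT = 302.2690 K
2*cp*1000*dT = 661364.5720
V1^2 = 7283.4276
V2 = sqrt(668647.9996) = 817.7090 m/s

817.7090 m/s


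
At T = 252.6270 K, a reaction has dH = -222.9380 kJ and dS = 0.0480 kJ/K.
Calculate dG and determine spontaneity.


T*dS = 252.6270 * 0.0480 = 12.1261 kJ
dG = -222.9380 - 12.1261 = -235.0641 kJ (spontaneous)

dG = -235.0641 kJ, spontaneous


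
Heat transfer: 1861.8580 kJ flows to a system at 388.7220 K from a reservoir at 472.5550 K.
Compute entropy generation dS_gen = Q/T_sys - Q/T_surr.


dS_sys = 1861.8580/388.7220 = 4.7897 kJ/K
dS_surr = -1861.8580/472.5550 = -3.9400 kJ/K
dS_gen = 4.7897 - 3.9400 = 0.8497 kJ/K (irreversible)

dS_gen = 0.8497 kJ/K, irreversible


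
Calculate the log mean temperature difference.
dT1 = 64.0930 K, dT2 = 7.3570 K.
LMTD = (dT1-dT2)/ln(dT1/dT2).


dT1/dT2 = 8.7118
ln(dT1/dT2) = 2.1647
LMTD = 56.7360 / 2.1647 = 26.2098 K

26.2098 K


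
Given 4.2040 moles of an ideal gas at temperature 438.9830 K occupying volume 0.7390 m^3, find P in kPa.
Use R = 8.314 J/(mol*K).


P = nRT/V = 4.2040 * 8.314 * 438.9830 / 0.7390
= 15343.3584 / 0.7390 = 20762.3253 Pa = 20.7623 kPa

20.7623 kPa


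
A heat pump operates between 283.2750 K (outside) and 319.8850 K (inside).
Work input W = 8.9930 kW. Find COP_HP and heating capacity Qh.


COP = 319.8850 / 36.6100 = 8.7376
Qh = 8.7376 * 8.9930 = 78.5776 kW

COP = 8.7376, Qh = 78.5776 kW


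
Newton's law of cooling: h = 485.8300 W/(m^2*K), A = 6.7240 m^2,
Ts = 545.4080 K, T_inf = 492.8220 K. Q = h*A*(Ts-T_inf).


dT = 52.5860 K
Q = 485.8300 * 6.7240 * 52.5860 = 171783.7863 W

171783.7863 W


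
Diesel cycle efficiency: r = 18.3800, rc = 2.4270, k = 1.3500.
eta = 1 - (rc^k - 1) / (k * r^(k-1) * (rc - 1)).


r^(k-1) = 2.7703
rc^k = 3.3101
eta = 0.5671 = 56.7131%

56.7131%


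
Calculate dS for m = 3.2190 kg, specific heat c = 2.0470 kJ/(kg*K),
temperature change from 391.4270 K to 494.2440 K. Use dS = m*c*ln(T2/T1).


T2/T1 = 1.2627
ln(T2/T1) = 0.2332
dS = 3.2190 * 2.0470 * 0.2332 = 1.5368 kJ/K

1.5368 kJ/K


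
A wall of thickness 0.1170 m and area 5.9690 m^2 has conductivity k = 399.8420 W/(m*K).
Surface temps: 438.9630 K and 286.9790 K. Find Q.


dT = 151.9840 K
Q = 399.8420 * 5.9690 * 151.9840 / 0.1170 = 3100287.7093 W

3100287.7093 W


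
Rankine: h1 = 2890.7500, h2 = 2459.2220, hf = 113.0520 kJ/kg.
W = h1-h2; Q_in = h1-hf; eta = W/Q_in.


W = 431.5280 kJ/kg
Q_in = 2777.6980 kJ/kg
eta = 0.1554 = 15.5355%

eta = 15.5355%


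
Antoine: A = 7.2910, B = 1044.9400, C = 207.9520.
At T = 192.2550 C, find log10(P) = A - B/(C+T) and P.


C+T = 400.2070
B/(C+T) = 2.6110
log10(P) = 7.2910 - 2.6110 = 4.6800
P = 10^4.6800 = 47863.1406 mmHg

47863.1406 mmHg


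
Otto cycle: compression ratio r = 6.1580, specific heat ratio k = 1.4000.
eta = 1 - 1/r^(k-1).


r^(k-1) = 2.0691
eta = 1 - 1/2.0691 = 0.5167 = 51.6692%

51.6692%


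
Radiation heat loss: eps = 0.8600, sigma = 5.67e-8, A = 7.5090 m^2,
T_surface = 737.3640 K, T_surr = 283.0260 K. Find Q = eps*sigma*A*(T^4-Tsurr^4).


T^4 = 2.9562e+11
Tsurr^4 = 6.4166e+09
Q = 0.8600 * 5.67e-8 * 7.5090 * 2.8920e+11 = 105891.4206 W

105891.4206 W


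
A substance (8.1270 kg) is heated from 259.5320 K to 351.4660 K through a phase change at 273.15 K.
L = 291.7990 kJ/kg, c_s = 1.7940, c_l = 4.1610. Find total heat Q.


Q1 (sensible, solid) = 8.1270 * 1.7940 * 13.6180 = 198.5482 kJ
Q2 (latent) = 8.1270 * 291.7990 = 2371.4505 kJ
Q3 (sensible, liquid) = 8.1270 * 4.1610 * 78.3160 = 2648.3689 kJ
Q_total = 5218.3676 kJ

5218.3676 kJ


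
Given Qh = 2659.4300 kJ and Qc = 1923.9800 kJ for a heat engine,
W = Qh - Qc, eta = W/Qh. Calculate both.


W = 2659.4300 - 1923.9800 = 735.4500 kJ
eta = 735.4500 / 2659.4300 = 0.2765 = 27.6544%

W = 735.4500 kJ, eta = 27.6544%


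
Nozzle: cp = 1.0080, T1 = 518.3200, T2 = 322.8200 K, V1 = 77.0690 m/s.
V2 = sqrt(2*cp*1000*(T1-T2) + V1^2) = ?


dT = 195.5000 K
2*cp*1000*dT = 394128.0000
V1^2 = 5939.6308
V2 = sqrt(400067.6308) = 632.5090 m/s

632.5090 m/s


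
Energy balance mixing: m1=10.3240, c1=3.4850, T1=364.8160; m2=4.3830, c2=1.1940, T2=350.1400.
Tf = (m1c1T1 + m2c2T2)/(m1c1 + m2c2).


num = 14958.1543
den = 41.2124
Tf = 362.9524 K

362.9524 K


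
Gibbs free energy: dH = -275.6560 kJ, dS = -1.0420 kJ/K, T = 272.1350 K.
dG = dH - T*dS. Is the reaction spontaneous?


T*dS = 272.1350 * -1.0420 = -283.5647 kJ
dG = -275.6560 + 283.5647 = 7.9087 kJ (non-spontaneous)

dG = 7.9087 kJ, non-spontaneous


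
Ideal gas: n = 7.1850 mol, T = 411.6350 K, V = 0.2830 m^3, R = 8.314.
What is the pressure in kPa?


P = nRT/V = 7.1850 * 8.314 * 411.6350 / 0.2830
= 24589.4654 / 0.2830 = 86888.5703 Pa = 86.8886 kPa

86.8886 kPa


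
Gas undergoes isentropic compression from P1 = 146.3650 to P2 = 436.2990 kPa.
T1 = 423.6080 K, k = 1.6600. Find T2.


(k-1)/k = 0.3976
(P2/P1)^exp = 1.5438
T2 = 423.6080 * 1.5438 = 653.9732 K

653.9732 K


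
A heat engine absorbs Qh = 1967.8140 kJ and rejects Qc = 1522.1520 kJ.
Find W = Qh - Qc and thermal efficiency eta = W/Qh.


W = 1967.8140 - 1522.1520 = 445.6620 kJ
eta = 445.6620 / 1967.8140 = 0.2265 = 22.6476%

W = 445.6620 kJ, eta = 22.6476%


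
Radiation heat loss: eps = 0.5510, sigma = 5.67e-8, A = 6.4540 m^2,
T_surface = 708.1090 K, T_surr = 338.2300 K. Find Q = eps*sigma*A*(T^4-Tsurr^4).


T^4 = 2.5142e+11
Tsurr^4 = 1.3087e+10
Q = 0.5510 * 5.67e-8 * 6.4540 * 2.3833e+11 = 48056.0430 W

48056.0430 W


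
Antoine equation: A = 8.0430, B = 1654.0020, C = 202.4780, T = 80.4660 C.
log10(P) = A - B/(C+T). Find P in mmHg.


C+T = 282.9440
B/(C+T) = 5.8457
log10(P) = 8.0430 - 5.8457 = 2.1973
P = 10^2.1973 = 157.5118 mmHg

157.5118 mmHg


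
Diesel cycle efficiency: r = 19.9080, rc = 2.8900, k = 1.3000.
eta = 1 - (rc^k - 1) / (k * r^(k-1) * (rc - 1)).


r^(k-1) = 2.4531
rc^k = 3.9734
eta = 0.5067 = 50.6660%

50.6660%


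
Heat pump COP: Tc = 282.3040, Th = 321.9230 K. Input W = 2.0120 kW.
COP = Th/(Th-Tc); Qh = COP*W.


COP = 321.9230 / 39.6190 = 8.1255
Qh = 8.1255 * 2.0120 = 16.3484 kW

COP = 8.1255, Qh = 16.3484 kW


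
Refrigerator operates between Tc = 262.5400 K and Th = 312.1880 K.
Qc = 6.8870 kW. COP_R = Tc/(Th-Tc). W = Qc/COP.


COP = 262.5400 / 49.6480 = 5.2880
W = 6.8870 / 5.2880 = 1.3024 kW

COP = 5.2880, W = 1.3024 kW


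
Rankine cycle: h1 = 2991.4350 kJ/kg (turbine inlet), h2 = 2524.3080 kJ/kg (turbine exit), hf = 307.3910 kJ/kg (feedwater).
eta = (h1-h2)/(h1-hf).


W = 467.1270 kJ/kg
Q_in = 2684.0440 kJ/kg
eta = 0.1740 = 17.4039%

eta = 17.4039%


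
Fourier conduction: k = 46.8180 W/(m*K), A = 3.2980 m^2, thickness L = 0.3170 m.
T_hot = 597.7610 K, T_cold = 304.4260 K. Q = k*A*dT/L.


dT = 293.3350 K
Q = 46.8180 * 3.2980 * 293.3350 / 0.3170 = 142878.9110 W

142878.9110 W


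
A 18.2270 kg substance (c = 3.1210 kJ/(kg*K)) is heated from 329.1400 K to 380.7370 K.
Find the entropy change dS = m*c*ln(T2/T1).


T2/T1 = 1.1568
ln(T2/T1) = 0.1456
dS = 18.2270 * 3.1210 * 0.1456 = 8.2841 kJ/K

8.2841 kJ/K


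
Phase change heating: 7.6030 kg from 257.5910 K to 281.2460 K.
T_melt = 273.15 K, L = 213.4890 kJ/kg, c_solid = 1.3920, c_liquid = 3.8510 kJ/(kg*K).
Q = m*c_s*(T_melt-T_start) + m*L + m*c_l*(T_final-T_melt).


Q1 (sensible, solid) = 7.6030 * 1.3920 * 15.5590 = 164.6667 kJ
Q2 (latent) = 7.6030 * 213.4890 = 1623.1569 kJ
Q3 (sensible, liquid) = 7.6030 * 3.8510 * 8.0960 = 237.0440 kJ
Q_total = 2024.8676 kJ

2024.8676 kJ


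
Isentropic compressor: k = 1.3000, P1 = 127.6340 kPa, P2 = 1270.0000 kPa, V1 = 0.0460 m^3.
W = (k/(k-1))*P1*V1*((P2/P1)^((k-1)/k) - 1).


(k-1)/k = 0.2308
(P2/P1)^exp = 1.6993
W = 4.3333 * 127.6340 * 0.0460 * (1.6993 - 1) = 17.7914 kJ

17.7914 kJ


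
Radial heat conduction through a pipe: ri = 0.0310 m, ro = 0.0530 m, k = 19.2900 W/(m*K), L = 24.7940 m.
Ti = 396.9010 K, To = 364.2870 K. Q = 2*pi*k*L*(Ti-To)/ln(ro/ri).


dT = 32.6140 K
ln(ro/ri) = 0.5363
Q = 2*pi*19.2900*24.7940*32.6140 / 0.5363 = 182747.3758 W

182747.3758 W


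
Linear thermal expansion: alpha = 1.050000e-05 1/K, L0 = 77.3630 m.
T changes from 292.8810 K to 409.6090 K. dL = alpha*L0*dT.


dT = 116.7280 K
dL = 1.050000e-05 * 77.3630 * 116.7280 = 0.094819 m
L_final = 77.457819 m

dL = 0.094819 m


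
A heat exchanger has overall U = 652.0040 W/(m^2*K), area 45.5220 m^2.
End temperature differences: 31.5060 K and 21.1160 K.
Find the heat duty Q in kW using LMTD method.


LMTD = 25.9655 K
Q = 652.0040 * 45.5220 * 25.9655 = 770668.5274 W = 770.6685 kW

770.6685 kW


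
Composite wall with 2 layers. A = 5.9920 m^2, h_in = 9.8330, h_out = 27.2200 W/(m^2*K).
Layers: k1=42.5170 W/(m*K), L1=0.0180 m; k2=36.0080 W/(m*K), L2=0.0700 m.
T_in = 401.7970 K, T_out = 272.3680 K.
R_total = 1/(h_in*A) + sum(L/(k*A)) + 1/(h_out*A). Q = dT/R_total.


R_conv_in = 1/(9.8330*5.9920) = 0.0170
R_1 = 0.0180/(42.5170*5.9920) = 7.0654e-05
R_2 = 0.0700/(36.0080*5.9920) = 0.0003
R_conv_out = 1/(27.2200*5.9920) = 0.0061
R_total = 0.0235 K/W
Q = 129.4290 / 0.0235 = 5507.9523 W

R_total = 0.0235 K/W, Q = 5507.9523 W


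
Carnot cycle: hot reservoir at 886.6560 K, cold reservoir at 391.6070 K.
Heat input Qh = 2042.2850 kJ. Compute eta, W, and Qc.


eta = 1 - 391.6070/886.6560 = 0.5583
W = 0.5583 * 2042.2850 = 1140.2744 kJ
Qc = 2042.2850 - 1140.2744 = 902.0106 kJ

eta = 55.8333%, W = 1140.2744 kJ, Qc = 902.0106 kJ


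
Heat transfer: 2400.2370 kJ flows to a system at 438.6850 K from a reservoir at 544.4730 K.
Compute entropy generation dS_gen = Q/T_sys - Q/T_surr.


dS_sys = 2400.2370/438.6850 = 5.4714 kJ/K
dS_surr = -2400.2370/544.4730 = -4.4084 kJ/K
dS_gen = 5.4714 - 4.4084 = 1.0631 kJ/K (irreversible)

dS_gen = 1.0631 kJ/K, irreversible


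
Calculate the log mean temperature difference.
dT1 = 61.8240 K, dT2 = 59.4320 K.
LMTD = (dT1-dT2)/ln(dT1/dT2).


dT1/dT2 = 1.0402
ln(dT1/dT2) = 0.0395
LMTD = 2.3920 / 0.0395 = 60.6201 K

60.6201 K


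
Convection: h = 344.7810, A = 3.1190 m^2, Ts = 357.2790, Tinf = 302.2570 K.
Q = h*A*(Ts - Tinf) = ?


dT = 55.0220 K
Q = 344.7810 * 3.1190 * 55.0220 = 59169.1148 W

59169.1148 W


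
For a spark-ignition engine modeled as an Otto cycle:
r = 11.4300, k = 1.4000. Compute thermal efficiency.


r^(k-1) = 2.6498
eta = 1 - 1/2.6498 = 0.6226 = 62.2618%

62.2618%


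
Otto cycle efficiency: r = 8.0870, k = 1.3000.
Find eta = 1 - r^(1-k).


r^(k-1) = 1.8721
eta = 1 - 1/1.8721 = 0.4658 = 46.5849%

46.5849%


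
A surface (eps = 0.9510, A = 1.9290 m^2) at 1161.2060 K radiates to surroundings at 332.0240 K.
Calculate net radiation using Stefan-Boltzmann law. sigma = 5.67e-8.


T^4 = 1.8182e+12
Tsurr^4 = 1.2153e+10
Q = 0.9510 * 5.67e-8 * 1.9290 * 1.8060e+12 = 187853.9320 W

187853.9320 W


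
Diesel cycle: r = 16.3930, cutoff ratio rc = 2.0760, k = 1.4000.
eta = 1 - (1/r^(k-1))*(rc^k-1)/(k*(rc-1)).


r^(k-1) = 3.0610
rc^k = 2.7805
eta = 0.6139 = 61.3872%

61.3872%


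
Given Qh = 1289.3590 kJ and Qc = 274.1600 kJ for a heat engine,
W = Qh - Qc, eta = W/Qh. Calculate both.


W = 1289.3590 - 274.1600 = 1015.1990 kJ
eta = 1015.1990 / 1289.3590 = 0.7874 = 78.7367%

W = 1015.1990 kJ, eta = 78.7367%


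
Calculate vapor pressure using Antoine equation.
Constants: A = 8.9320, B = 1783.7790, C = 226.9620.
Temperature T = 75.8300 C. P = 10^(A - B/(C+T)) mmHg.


C+T = 302.7920
B/(C+T) = 5.8911
log10(P) = 8.9320 - 5.8911 = 3.0409
P = 10^3.0409 = 1098.7440 mmHg

1098.7440 mmHg


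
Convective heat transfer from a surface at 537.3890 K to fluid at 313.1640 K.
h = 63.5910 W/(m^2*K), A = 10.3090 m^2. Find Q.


dT = 224.2250 K
Q = 63.5910 * 10.3090 * 224.2250 = 146992.8556 W

146992.8556 W


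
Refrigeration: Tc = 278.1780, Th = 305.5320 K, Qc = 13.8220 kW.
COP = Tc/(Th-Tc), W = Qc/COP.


COP = 278.1780 / 27.3540 = 10.1696
W = 13.8220 / 10.1696 = 1.3592 kW

COP = 10.1696, W = 1.3592 kW


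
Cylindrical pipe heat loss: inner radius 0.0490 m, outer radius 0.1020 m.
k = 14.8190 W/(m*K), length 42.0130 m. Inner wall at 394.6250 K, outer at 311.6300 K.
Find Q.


dT = 82.9950 K
ln(ro/ri) = 0.7332
Q = 2*pi*14.8190*42.0130*82.9950 / 0.7332 = 442833.0855 W

442833.0855 W


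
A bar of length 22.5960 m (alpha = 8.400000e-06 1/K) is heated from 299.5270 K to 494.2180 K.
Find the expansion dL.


dT = 194.6910 K
dL = 8.400000e-06 * 22.5960 * 194.6910 = 0.036954 m
L_final = 22.632954 m

dL = 0.036954 m


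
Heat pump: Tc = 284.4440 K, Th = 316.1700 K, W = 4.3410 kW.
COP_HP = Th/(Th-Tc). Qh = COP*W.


COP = 316.1700 / 31.7260 = 9.9656
Qh = 9.9656 * 4.3410 = 43.2609 kW

COP = 9.9656, Qh = 43.2609 kW


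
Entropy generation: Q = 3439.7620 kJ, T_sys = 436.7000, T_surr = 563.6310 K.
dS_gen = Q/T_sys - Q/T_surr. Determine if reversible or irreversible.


dS_sys = 3439.7620/436.7000 = 7.8767 kJ/K
dS_surr = -3439.7620/563.6310 = -6.1029 kJ/K
dS_gen = 7.8767 - 6.1029 = 1.7739 kJ/K (irreversible)

dS_gen = 1.7739 kJ/K, irreversible


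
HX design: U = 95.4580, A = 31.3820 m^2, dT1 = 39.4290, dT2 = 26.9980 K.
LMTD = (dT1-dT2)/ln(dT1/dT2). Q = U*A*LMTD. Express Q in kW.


LMTD = 32.8221 K
Q = 95.4580 * 31.3820 * 32.8221 = 98323.9280 W = 98.3239 kW

98.3239 kW


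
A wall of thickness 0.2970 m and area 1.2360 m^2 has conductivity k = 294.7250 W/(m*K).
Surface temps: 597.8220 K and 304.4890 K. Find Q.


dT = 293.3330 K
Q = 294.7250 * 1.2360 * 293.3330 / 0.2970 = 359782.4060 W

359782.4060 W


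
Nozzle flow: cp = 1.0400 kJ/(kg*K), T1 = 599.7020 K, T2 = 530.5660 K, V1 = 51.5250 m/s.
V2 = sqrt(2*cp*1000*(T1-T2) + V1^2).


dT = 69.1360 K
2*cp*1000*dT = 143802.8800
V1^2 = 2654.8256
V2 = sqrt(146457.7056) = 382.6979 m/s

382.6979 m/s


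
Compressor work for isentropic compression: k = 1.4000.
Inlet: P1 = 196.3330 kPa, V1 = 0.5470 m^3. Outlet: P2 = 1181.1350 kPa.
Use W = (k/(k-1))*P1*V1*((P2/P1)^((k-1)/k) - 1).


(k-1)/k = 0.2857
(P2/P1)^exp = 1.6698
W = 3.5000 * 196.3330 * 0.5470 * (1.6698 - 1) = 251.7561 kJ

251.7561 kJ


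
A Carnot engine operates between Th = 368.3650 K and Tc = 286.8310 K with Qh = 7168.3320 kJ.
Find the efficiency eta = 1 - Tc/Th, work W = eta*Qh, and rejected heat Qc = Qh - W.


eta = 1 - 286.8310/368.3650 = 0.2213
W = 0.2213 * 7168.3320 = 1586.6404 kJ
Qc = 7168.3320 - 1586.6404 = 5581.6916 kJ

eta = 22.1340%, W = 1586.6404 kJ, Qc = 5581.6916 kJ


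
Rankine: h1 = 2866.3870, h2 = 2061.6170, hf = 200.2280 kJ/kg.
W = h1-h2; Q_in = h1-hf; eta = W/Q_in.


W = 804.7700 kJ/kg
Q_in = 2666.1590 kJ/kg
eta = 0.3018 = 30.1846%

eta = 30.1846%


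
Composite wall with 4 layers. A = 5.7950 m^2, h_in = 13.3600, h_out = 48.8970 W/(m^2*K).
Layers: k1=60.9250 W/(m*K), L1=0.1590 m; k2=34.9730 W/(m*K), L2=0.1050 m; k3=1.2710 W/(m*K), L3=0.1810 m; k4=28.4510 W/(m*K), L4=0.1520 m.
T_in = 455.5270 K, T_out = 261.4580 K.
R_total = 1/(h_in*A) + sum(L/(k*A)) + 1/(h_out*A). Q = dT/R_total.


R_conv_in = 1/(13.3600*5.7950) = 0.0129
R_1 = 0.1590/(60.9250*5.7950) = 0.0005
R_2 = 0.1050/(34.9730*5.7950) = 0.0005
R_3 = 0.1810/(1.2710*5.7950) = 0.0246
R_4 = 0.1520/(28.4510*5.7950) = 0.0009
R_conv_out = 1/(48.8970*5.7950) = 0.0035
R_total = 0.0429 K/W
Q = 194.0690 / 0.0429 = 4522.6958 W

R_total = 0.0429 K/W, Q = 4522.6958 W


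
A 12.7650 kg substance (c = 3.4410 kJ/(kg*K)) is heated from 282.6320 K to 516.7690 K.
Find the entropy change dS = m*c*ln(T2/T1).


T2/T1 = 1.8284
ln(T2/T1) = 0.6035
dS = 12.7650 * 3.4410 * 0.6035 = 26.5062 kJ/K

26.5062 kJ/K


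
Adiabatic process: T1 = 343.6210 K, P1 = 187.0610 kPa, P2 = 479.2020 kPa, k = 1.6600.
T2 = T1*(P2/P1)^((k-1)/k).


(k-1)/k = 0.3976
(P2/P1)^exp = 1.4535
T2 = 343.6210 * 1.4535 = 499.4700 K

499.4700 K


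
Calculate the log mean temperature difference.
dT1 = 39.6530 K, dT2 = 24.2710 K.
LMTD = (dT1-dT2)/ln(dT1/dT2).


dT1/dT2 = 1.6338
ln(dT1/dT2) = 0.4909
LMTD = 15.3820 / 0.4909 = 31.3353 K

31.3353 K


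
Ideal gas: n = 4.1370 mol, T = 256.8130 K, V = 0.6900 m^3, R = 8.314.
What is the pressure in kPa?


P = nRT/V = 4.1370 * 8.314 * 256.8130 / 0.6900
= 8833.0878 / 0.6900 = 12801.5765 Pa = 12.8016 kPa

12.8016 kPa


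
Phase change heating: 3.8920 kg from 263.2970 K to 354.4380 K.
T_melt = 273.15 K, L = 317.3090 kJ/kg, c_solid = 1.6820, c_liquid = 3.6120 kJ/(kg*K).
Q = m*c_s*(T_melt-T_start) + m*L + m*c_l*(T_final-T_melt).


Q1 (sensible, solid) = 3.8920 * 1.6820 * 9.8530 = 64.5011 kJ
Q2 (latent) = 3.8920 * 317.3090 = 1234.9666 kJ
Q3 (sensible, liquid) = 3.8920 * 3.6120 * 81.2880 = 1142.7389 kJ
Q_total = 2442.2067 kJ

2442.2067 kJ


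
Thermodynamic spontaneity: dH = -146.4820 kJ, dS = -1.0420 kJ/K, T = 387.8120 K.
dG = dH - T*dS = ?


T*dS = 387.8120 * -1.0420 = -404.1001 kJ
dG = -146.4820 + 404.1001 = 257.6181 kJ (non-spontaneous)

dG = 257.6181 kJ, non-spontaneous


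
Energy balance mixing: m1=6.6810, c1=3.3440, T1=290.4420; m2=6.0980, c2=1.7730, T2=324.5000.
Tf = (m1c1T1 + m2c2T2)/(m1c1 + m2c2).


num = 9997.2556
den = 33.1530
Tf = 301.5489 K

301.5489 K


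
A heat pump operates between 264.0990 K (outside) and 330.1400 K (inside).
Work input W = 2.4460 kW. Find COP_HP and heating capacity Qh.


COP = 330.1400 / 66.0410 = 4.9990
Qh = 4.9990 * 2.4460 = 12.2276 kW

COP = 4.9990, Qh = 12.2276 kW


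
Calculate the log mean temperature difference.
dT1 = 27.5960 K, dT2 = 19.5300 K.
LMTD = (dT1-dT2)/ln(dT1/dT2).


dT1/dT2 = 1.4130
ln(dT1/dT2) = 0.3457
LMTD = 8.0660 / 0.3457 = 23.3311 K

23.3311 K


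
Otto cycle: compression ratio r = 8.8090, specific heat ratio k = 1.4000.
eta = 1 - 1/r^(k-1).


r^(k-1) = 2.3876
eta = 1 - 1/2.3876 = 0.5812 = 58.1178%

58.1178%


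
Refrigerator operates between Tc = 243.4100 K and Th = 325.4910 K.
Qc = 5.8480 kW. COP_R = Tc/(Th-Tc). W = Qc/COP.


COP = 243.4100 / 82.0810 = 2.9655
W = 5.8480 / 2.9655 = 1.9720 kW

COP = 2.9655, W = 1.9720 kW


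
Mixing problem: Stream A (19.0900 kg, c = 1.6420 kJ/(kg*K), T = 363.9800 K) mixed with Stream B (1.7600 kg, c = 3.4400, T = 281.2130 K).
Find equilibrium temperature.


num = 13111.8130
den = 37.4002
Tf = 350.5815 K

350.5815 K


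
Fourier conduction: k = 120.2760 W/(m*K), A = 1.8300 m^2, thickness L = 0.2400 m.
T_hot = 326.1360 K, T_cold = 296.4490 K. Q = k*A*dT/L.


dT = 29.6870 K
Q = 120.2760 * 1.8300 * 29.6870 / 0.2400 = 27226.0813 W

27226.0813 W


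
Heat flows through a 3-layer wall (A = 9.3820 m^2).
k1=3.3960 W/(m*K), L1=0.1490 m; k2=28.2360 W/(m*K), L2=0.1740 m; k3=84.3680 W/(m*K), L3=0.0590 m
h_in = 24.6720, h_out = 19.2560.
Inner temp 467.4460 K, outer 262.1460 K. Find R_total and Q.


R_conv_in = 1/(24.6720*9.3820) = 0.0043
R_1 = 0.1490/(3.3960*9.3820) = 0.0047
R_2 = 0.1740/(28.2360*9.3820) = 0.0007
R_3 = 0.0590/(84.3680*9.3820) = 7.4538e-05
R_conv_out = 1/(19.2560*9.3820) = 0.0055
R_total = 0.0153 K/W
Q = 205.3000 / 0.0153 = 13450.5483 W

R_total = 0.0153 K/W, Q = 13450.5483 W


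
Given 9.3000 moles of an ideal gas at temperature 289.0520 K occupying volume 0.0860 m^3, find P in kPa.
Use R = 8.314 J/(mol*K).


P = nRT/V = 9.3000 * 8.314 * 289.0520 / 0.0860
= 22349.5585 / 0.0860 = 259878.5866 Pa = 259.8786 kPa

259.8786 kPa


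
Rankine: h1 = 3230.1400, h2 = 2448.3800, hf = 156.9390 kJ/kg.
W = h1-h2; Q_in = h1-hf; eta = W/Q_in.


W = 781.7600 kJ/kg
Q_in = 3073.2010 kJ/kg
eta = 0.2544 = 25.4380%

eta = 25.4380%


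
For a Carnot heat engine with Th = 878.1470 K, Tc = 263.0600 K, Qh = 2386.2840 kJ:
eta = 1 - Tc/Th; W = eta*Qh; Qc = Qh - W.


eta = 1 - 263.0600/878.1470 = 0.7004
W = 0.7004 * 2386.2840 = 1671.4426 kJ
Qc = 2386.2840 - 1671.4426 = 714.8414 kJ

eta = 70.0437%, W = 1671.4426 kJ, Qc = 714.8414 kJ


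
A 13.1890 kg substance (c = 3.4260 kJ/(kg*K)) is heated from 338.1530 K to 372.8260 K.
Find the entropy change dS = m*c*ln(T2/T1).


T2/T1 = 1.1025
ln(T2/T1) = 0.0976
dS = 13.1890 * 3.4260 * 0.0976 = 4.4107 kJ/K

4.4107 kJ/K


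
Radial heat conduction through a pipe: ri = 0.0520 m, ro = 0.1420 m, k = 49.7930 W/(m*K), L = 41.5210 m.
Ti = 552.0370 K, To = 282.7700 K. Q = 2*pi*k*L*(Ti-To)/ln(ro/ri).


dT = 269.2670 K
ln(ro/ri) = 1.0046
Q = 2*pi*49.7930*41.5210*269.2670 / 1.0046 = 3481874.6058 W

3481874.6058 W


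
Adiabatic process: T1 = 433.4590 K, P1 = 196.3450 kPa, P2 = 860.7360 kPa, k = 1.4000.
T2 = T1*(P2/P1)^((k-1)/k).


(k-1)/k = 0.2857
(P2/P1)^exp = 1.5254
T2 = 433.4590 * 1.5254 = 661.2014 K

661.2014 K


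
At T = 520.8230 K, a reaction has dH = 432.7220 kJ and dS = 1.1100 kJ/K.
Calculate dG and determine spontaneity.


T*dS = 520.8230 * 1.1100 = 578.1135 kJ
dG = 432.7220 - 578.1135 = -145.3915 kJ (spontaneous)

dG = -145.3915 kJ, spontaneous


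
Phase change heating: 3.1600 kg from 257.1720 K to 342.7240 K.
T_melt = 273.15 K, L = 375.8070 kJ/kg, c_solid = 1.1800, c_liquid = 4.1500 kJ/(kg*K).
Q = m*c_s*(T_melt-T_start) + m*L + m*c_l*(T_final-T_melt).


Q1 (sensible, solid) = 3.1600 * 1.1800 * 15.9780 = 59.5788 kJ
Q2 (latent) = 3.1600 * 375.8070 = 1187.5501 kJ
Q3 (sensible, liquid) = 3.1600 * 4.1500 * 69.5740 = 912.3934 kJ
Q_total = 2159.5223 kJ

2159.5223 kJ


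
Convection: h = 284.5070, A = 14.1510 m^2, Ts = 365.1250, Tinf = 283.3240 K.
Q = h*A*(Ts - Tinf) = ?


dT = 81.8010 K
Q = 284.5070 * 14.1510 * 81.8010 = 329335.6160 W

329335.6160 W


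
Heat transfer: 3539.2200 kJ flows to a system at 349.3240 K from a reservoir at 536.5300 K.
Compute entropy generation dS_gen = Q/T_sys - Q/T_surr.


dS_sys = 3539.2200/349.3240 = 10.1316 kJ/K
dS_surr = -3539.2200/536.5300 = -6.5965 kJ/K
dS_gen = 10.1316 - 6.5965 = 3.5351 kJ/K (irreversible)

dS_gen = 3.5351 kJ/K, irreversible


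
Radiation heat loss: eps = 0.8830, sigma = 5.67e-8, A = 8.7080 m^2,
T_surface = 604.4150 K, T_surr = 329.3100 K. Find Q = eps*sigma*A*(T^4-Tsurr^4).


T^4 = 1.3346e+11
Tsurr^4 = 1.1760e+10
Q = 0.8830 * 5.67e-8 * 8.7080 * 1.2170e+11 = 53056.7200 W

53056.7200 W


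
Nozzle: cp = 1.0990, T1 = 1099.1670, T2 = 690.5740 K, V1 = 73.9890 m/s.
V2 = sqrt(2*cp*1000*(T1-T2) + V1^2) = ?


dT = 408.5930 K
2*cp*1000*dT = 898087.4140
V1^2 = 5474.3721
V2 = sqrt(903561.7861) = 950.5587 m/s

950.5587 m/s


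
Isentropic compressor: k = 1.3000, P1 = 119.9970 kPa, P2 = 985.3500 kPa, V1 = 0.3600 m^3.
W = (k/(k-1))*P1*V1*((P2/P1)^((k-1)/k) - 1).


(k-1)/k = 0.2308
(P2/P1)^exp = 1.6256
W = 4.3333 * 119.9970 * 0.3600 * (1.6256 - 1) = 117.1138 kJ

117.1138 kJ


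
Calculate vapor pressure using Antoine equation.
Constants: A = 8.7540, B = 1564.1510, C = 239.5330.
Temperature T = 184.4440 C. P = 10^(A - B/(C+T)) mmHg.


C+T = 423.9770
B/(C+T) = 3.6892
log10(P) = 8.7540 - 3.6892 = 5.0648
P = 10^5.0648 = 116081.8976 mmHg

116081.8976 mmHg


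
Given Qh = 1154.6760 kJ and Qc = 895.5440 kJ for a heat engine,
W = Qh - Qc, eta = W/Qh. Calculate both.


W = 1154.6760 - 895.5440 = 259.1320 kJ
eta = 259.1320 / 1154.6760 = 0.2244 = 22.4420%

W = 259.1320 kJ, eta = 22.4420%


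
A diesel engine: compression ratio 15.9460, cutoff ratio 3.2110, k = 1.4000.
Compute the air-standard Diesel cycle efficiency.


r^(k-1) = 3.0273
rc^k = 5.1203
eta = 0.5603 = 56.0304%

56.0304%


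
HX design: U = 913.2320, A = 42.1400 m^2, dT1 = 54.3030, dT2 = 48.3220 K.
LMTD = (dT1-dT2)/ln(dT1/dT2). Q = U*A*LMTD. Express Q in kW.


LMTD = 51.2544 K
Q = 913.2320 * 42.1400 * 51.2544 = 1972451.7884 W = 1972.4518 kW

1972.4518 kW


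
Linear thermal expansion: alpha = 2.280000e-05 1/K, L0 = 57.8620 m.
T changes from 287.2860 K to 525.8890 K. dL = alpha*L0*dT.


dT = 238.6030 K
dL = 2.280000e-05 * 57.8620 * 238.6030 = 0.314778 m
L_final = 58.176778 m

dL = 0.314778 m


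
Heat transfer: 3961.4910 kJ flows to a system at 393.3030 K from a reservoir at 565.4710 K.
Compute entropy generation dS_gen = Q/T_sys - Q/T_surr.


dS_sys = 3961.4910/393.3030 = 10.0724 kJ/K
dS_surr = -3961.4910/565.4710 = -7.0056 kJ/K
dS_gen = 10.0724 - 7.0056 = 3.0667 kJ/K (irreversible)

dS_gen = 3.0667 kJ/K, irreversible


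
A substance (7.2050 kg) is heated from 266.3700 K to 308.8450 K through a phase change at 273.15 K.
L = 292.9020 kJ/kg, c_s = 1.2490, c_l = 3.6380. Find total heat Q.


Q1 (sensible, solid) = 7.2050 * 1.2490 * 6.7800 = 61.0135 kJ
Q2 (latent) = 7.2050 * 292.9020 = 2110.3589 kJ
Q3 (sensible, liquid) = 7.2050 * 3.6380 * 35.6950 = 935.6298 kJ
Q_total = 3107.0023 kJ

3107.0023 kJ
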